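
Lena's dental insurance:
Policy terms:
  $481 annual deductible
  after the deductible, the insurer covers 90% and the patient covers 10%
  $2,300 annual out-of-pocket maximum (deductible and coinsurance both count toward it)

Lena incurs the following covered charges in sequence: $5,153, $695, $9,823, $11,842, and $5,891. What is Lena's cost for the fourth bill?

Claim 1 — $5,153: $481 to deductible, leaving $4,672; coinsurance $4,672 × 10% = $467.20. Patient pays $948.20; OOP now $948.20.
Claim 2 — $695: deductible already satisfied, so patient's share is 10% × $695 = $69.50. Cost to patient: $69.50. OOP to date $1,017.70.
Claim 3 — $9,823: deductible met; 10% of $9,823 = $982.30. Patient pays $982.30; OOP now $2,000.
Claim 4 — $11,842: 10% coinsurance on $11,842 = $1,184.20. Adding that to $2,000 gives $3,184.20, past the $2,300 cap; patient pays only $2,300 − $2,000 = $300.

$300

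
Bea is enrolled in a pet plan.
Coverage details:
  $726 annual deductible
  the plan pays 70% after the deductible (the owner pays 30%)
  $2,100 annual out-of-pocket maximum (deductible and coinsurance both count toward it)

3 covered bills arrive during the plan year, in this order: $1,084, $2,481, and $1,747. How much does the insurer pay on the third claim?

$1,224.70

Claim 1 — $1,084: deductible takes $726, $358 remains; 30% of $358 = $107.40. Owner pays $833.40; OOP now $833.40. Plan pays $1,084 − $833.40 = $250.60.
Claim 2 — $2,481: 30% coinsurance on $2,481 = $744.30. Owner pays $744.30; OOP now $1,577.70. Insurer: $2,481 − $744.30 = $1,736.70.
Claim 3 — $1,747: deductible already satisfied, so owner's share is 30% × $1,747 = $524.10. OOP would hit $2,101.80 > $2,100, so the cap limits the owner to $2,100 − $1,577.70 = $522.30. Insurer: $1,747 − $522.30 = $1,224.70.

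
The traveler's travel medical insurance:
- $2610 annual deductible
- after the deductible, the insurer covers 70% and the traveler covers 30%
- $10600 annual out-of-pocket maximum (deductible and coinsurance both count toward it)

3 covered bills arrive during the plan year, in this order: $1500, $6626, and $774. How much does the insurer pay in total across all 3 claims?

$4403

Claim 1 ($1500): all of it applies to the deductible. Traveler owes $1500 (running OOP $1500). Plan pays $1500 − $1500 = $0.
Claim 2 ($6626): deductible takes $1110, $5516 remains; traveler's 30% is $1654.80. Traveler owes $2764.80 (running OOP $4264.80). Insurer: $6626 − $2764.80 = $3861.20.
Claim 3 ($774): deductible already satisfied, so traveler's share is 30% × $774 = $232.20. Traveler pays $232.20; OOP now $4497. Insurer: $774 − $232.20 = $541.80.
Insurer total: $0 + $3861.20 + $541.80 = $4403.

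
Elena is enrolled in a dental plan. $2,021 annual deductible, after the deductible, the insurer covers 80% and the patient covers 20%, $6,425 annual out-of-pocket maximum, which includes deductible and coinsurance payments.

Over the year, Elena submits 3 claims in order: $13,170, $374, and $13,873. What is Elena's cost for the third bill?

Claim 1 ($13,170): $2,021 to deductible, leaving $11,149; 20% of $11,149 = $2,229.80. Patient pays $4,250.80; OOP now $4,250.80.
Claim 2 ($374): deductible already satisfied, so patient's share is 20% × $374 = $74.80. Patient pays $74.80; OOP now $4,325.60.
Claim 3 ($13,873): 20% coinsurance on $13,873 = $2,774.60. OOP would hit $7,100.20 > $6,425, so the cap limits the patient to $6,425 − $4,325.60 = $2,099.40.

$2,099.40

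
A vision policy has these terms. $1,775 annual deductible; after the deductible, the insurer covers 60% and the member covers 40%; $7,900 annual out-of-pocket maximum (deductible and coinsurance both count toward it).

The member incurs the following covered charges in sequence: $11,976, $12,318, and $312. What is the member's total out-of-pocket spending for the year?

#1 ($11,976): $1,775 to deductible, leaving $10,201; member's 40% is $4,080.40. Cost to member: $5,855.40. OOP to date $5,855.40.
#2 ($12,318): deductible already satisfied, so member's share is 40% × $12,318 = $4,927.20. Adding that to $5,855.40 gives $10,782.60, past the $7,900 cap; member pays only $7,900 − $5,855.40 = $2,044.60.
#3 ($312): 40% coinsurance on $312 = $124.80. OOP would hit $8,024.80 > $7,900, so the cap limits the member to $7,900 − $7,900 = $0.
Summing the member's payments: $5,855.40 + $2,044.60 + $0 = $7,900.

$7,900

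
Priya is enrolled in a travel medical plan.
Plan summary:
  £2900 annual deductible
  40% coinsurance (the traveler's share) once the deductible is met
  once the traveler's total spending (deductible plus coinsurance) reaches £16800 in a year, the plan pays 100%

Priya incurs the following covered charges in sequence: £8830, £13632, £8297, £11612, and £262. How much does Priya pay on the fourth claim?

£2756.40

Claim 1 (£8830): £2900 finishes the deductible; £5930 goes to coinsurance; traveler's 40% is £2372. Traveler owes £5272 (running OOP £5272).
Claim 2 (£13632): deductible met; 40% of £13632 = £5452.80. Cost to traveler: £5452.80. OOP to date £10724.80.
Claim 3 (£8297): 40% coinsurance on £8297 = £3318.80. Traveler pays £3318.80; OOP now £14043.60.
Claim 4 (£11612): deductible already satisfied, so traveler's share is 40% × £11612 = £4644.80. Adding that to £14043.60 gives £18688.40, past the £16800 cap; traveler pays only £16800 − £14043.60 = £2756.40.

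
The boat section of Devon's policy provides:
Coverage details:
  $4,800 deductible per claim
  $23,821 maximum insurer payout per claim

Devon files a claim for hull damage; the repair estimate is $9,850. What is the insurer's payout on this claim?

$5,050

Subtract the deductible: $9,850 − $4,800 = $5,050.
$5,050 is within the $23,821 limit, so the insurer pays $5,050.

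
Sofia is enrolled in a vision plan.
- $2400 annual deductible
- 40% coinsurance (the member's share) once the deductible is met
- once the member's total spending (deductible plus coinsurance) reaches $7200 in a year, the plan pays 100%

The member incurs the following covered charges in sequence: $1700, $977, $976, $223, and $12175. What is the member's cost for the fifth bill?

#1 ($1700): fully absorbed by the deductible. Cost to member: $1700. OOP to date $1700.
#2 ($977): deductible takes $700, $277 remains; member's 40% is $110.80. Cost to member: $810.80. OOP to date $2510.80.
#3 ($976): deductible met; 40% of $976 = $390.40. Cost to member: $390.40. OOP to date $2901.20.
#4 ($223): deductible already satisfied, so member's share is 40% × $223 = $89.20. Member owes $89.20 (running OOP $2990.40).
#5 ($12175): 40% coinsurance on $12175 = $4870. Adding that to $2990.40 gives $7860.40, past the $7200 cap; member pays only $7200 − $2990.40 = $4209.60.

$4209.60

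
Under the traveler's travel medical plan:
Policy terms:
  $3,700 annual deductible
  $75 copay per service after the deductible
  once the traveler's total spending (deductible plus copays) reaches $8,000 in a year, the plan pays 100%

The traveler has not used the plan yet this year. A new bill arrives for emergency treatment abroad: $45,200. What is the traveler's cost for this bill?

$3,775

Nothing has been paid toward the $3,700 deductible, so the first $3,700 of this charge is applied there.
That leaves $45,200 − $3,700 = $41,500 for the copay.
Copay on this service: $75.
Traveler responsibility before any cap: $3,700 + $75 = $3,775.
Year-to-date out-of-pocket becomes $0 + $3,775 = $3,775, still under the $8,000 maximum, so no cap applies.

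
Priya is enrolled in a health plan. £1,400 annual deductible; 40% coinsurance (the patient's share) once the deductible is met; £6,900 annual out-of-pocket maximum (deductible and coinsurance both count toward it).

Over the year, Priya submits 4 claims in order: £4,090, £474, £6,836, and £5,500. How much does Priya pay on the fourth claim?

#1 (£4,090): deductible takes £1,400, £2,690 remains; patient's 40% is £1,076. Patient pays £2,476; OOP now £2,476.
#2 (£474): deductible already satisfied, so patient's share is 40% × £474 = £189.60. Patient owes £189.60 (running OOP £2,665.60).
#3 (£6,836): 40% coinsurance on £6,836 = £2,734.40. Cost to patient: £2,734.40. OOP to date £5,400.
#4 (£5,500): deductible already satisfied, so patient's share is 40% × £5,500 = £2,200. That would push OOP to £7,600, over the £6,900 cap, so patient pays £6,900 − £5,400 = £1,500.

£1,500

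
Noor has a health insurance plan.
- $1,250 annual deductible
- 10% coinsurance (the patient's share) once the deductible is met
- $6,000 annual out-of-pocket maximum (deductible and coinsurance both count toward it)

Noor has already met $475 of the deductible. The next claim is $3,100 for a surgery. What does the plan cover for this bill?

$2,092.50

Remaining deductible: $1,250 − $475 = $775.
That leaves $3,100 − $775 = $2,325 for coinsurance.
Patient's 10% share of $2,325 is $232.50.
That puts the patient's cost at $775 + $232.50 = $1,007.50 before any cap.
Total out-of-pocket so far would be $475 + $1,007.50 = $1,482.50, below the $6,000 cap — no reduction.
The insurer covers the remainder: $3,100 − $1,007.50 = $2,092.50.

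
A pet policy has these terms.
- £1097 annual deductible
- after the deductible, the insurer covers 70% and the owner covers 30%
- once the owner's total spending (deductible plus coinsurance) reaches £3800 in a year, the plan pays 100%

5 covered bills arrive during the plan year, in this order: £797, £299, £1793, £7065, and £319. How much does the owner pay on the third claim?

£538.60

Bill 1, £797: entire amount goes to the deductible. Cost to owner: £797. OOP to date £797.
Bill 2, £299: all of it applies to the deductible. Owner pays £299; OOP now £1096.
Bill 3, £1793: £1 to deductible, leaving £1792; 30% of £1792 = £537.60. Cost to owner: £538.60. OOP to date £1634.60.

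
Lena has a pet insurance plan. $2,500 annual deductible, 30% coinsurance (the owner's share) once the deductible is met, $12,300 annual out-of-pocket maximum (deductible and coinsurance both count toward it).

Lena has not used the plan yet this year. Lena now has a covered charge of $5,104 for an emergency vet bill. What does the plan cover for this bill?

$1,822.80

The full $2,500 deductible is still open; $2,500 of this bill applies to it.
The remaining $2,604 (= $5,104 − $2,500) moves to coinsurance.
Owner's 30% share of $2,604 is $781.20.
Owner responsibility before any cap: $2,500 + $781.20 = $3,281.20.
Year-to-date out-of-pocket becomes $0 + $3,281.20 = $3,281.20, still under the $12,300 maximum, so no cap applies.
Insurer pays the balance: $5,104 − $3,281.20 = $1,822.80.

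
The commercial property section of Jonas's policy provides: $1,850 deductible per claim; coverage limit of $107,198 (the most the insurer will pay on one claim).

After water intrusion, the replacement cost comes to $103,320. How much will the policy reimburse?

Subtract the deductible: $103,320 − $1,850 = $101,470.
$101,470 ≤ $107,198, so the limit doesn't bind; insurer pays $101,470.

$101,470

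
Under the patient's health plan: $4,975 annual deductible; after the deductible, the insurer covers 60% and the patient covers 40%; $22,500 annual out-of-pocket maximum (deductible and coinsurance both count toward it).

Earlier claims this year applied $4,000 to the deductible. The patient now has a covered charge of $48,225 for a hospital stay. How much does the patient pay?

Remaining deductible: $4,975 − $4,000 = $975.
The remaining $47,250 (= $48,225 − $975) moves to coinsurance.
Coinsurance: $47,250 × 40% = $18,900.
Patient responsibility before any cap: $975 + $18,900 = $19,875.
Year-to-date out-of-pocket would reach $4,000 + $19,875 = $23,875, above the $22,500 maximum, so the patient pays only $22,500 − $4,000 = $18,500.

$18,500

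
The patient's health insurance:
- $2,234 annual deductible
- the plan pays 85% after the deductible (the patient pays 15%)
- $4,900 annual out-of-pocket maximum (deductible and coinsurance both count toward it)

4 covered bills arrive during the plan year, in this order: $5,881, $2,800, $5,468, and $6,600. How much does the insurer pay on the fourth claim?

Claim 1 — $5,881: $2,234 finishes the deductible; $3,647 goes to coinsurance; coinsurance $3,647 × 15% = $547.05. Patient owes $2,781.05 (running OOP $2,781.05). Plan pays $5,881 − $2,781.05 = $3,099.95.
Claim 2 — $2,800: deductible met; 15% of $2,800 = $420. Patient owes $420 (running OOP $3,201.05). Insurer: $2,800 − $420 = $2,380.
Claim 3 — $5,468: 15% coinsurance on $5,468 = $820.20. Cost to patient: $820.20. OOP to date $4,021.25. Insurer: $5,468 − $820.20 = $4,647.80.
Claim 4 — $6,600: 15% coinsurance on $6,600 = $990. That would push OOP to $5,011.25, over the $4,900 cap, so patient pays $4,900 − $4,021.25 = $878.75. Plan pays $6,600 − $878.75 = $5,721.25.

$5,721.25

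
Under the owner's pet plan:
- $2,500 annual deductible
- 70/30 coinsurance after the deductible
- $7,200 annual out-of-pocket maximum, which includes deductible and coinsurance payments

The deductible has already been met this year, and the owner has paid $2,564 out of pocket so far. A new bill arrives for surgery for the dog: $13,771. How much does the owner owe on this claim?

$4,131.30

With the deductible met, the entire $13,771 is subject to coinsurance.
Owner's 30% share of $13,771 is $4,131.30.
Cumulative spending $2,564 + $4,131.30 = $6,695.30 stays under the $7,200 maximum.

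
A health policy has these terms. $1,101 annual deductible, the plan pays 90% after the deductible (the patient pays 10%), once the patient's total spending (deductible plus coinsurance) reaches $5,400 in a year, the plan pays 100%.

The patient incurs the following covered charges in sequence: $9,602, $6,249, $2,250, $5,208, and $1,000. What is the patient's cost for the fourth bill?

Claim 1 ($9,602): $1,101 finishes the deductible; $8,501 goes to coinsurance; patient's 10% is $850.10. Patient owes $1,951.10 (running OOP $1,951.10).
Claim 2 ($6,249): deductible already satisfied, so patient's share is 10% × $6,249 = $624.90. Patient pays $624.90; OOP now $2,576.
Claim 3 ($2,250): deductible met; 10% of $2,250 = $225. Patient owes $225 (running OOP $2,801).
Claim 4 ($5,208): deductible already satisfied, so patient's share is 10% × $5,208 = $520.80. Cost to patient: $520.80. OOP to date $3,321.80.

$520.80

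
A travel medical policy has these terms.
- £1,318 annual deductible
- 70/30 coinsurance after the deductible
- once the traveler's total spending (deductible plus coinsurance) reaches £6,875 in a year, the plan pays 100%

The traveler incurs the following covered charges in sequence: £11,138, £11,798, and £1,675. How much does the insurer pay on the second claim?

Claim 1 — £11,138: deductible takes £1,318, £9,820 remains; traveler's 30% is £2,946. Traveler owes £4,264 (running OOP £4,264). Insurer: £11,138 − £4,264 = £6,874.
Claim 2 — £11,798: deductible already satisfied, so traveler's share is 30% × £11,798 = £3,539.40. That would push OOP to £7,803.40, over the £6,875 cap, so traveler pays £6,875 − £4,264 = £2,611. Plan pays £11,798 − £2,611 = £9,187.

£9,187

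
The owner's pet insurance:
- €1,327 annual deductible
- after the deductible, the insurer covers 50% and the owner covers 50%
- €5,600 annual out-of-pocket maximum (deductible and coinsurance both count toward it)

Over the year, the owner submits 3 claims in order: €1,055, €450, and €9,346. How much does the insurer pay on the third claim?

Claim 1 — €1,055: fully absorbed by the deductible. Cost to owner: €1,055. OOP to date €1,055. Plan pays €1,055 − €1,055 = €0.
Claim 2 — €450: €272 finishes the deductible; €178 goes to coinsurance; owner's 50% is €89. Cost to owner: €361. OOP to date €1,416. Plan pays €450 − €361 = €89.
Claim 3 — €9,346: deductible already satisfied, so owner's share is 50% × €9,346 = €4,673. Adding that to €1,416 gives €6,089, past the €5,600 cap; owner pays only €5,600 − €1,416 = €4,184. Insurer: €9,346 − €4,184 = €5,162.

€5,162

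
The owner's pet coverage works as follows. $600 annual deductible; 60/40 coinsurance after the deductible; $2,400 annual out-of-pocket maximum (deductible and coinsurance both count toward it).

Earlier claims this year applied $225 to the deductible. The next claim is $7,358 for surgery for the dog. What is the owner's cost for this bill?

$2,175

Remaining deductible: $600 − $225 = $375.
That leaves $7,358 − $375 = $6,983 for coinsurance.
40% of $6,983 = $2,793.20 falls to the owner.
That puts the owner's cost at $375 + $2,793.20 = $3,168.20 before any cap.
That would bring total out-of-pocket to $3,393.20, past the $2,400 cap. The owner is capped at $2,400 − $225 = $2,175 on this claim.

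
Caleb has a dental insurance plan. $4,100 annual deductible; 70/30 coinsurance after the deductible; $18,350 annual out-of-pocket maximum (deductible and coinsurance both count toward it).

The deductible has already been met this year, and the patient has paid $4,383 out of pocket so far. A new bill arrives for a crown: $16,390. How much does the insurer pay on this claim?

With the deductible met, the entire $16,390 is subject to coinsurance.
Patient's 30% share of $16,390 is $4,917.
Total out-of-pocket so far would be $4,383 + $4,917 = $9,300, below the $18,350 cap — no reduction.
The insurer covers the remainder: $16,390 − $4,917 = $11,473.

$11,473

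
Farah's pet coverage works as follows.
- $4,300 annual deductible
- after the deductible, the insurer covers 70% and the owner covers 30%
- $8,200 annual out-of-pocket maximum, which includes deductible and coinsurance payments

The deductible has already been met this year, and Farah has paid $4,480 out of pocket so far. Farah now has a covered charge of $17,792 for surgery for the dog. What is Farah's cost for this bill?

$3,720

The deductible is already satisfied, so the full bill goes to coinsurance.
Owner's 30% share of $17,792 is $5,337.60.
That would bring total out-of-pocket to $9,817.60, past the $8,200 cap. The owner is capped at $8,200 − $4,480 = $3,720 on this claim.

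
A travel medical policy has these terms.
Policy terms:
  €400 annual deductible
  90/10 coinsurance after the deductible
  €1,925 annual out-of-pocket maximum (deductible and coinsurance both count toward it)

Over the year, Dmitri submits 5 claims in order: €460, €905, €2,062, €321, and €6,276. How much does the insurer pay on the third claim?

#1 (€460): deductible takes €400, €60 remains; coinsurance €60 × 10% = €6. Cost to traveler: €406. OOP to date €406. Plan pays €460 − €406 = €54.
#2 (€905): deductible met; 10% of €905 = €90.50. Traveler owes €90.50 (running OOP €496.50). Insurer: €905 − €90.50 = €814.50.
#3 (€2,062): deductible met; 10% of €2,062 = €206.20. Traveler pays €206.20; OOP now €702.70. Insurer: €2,062 − €206.20 = €1,855.80.

€1,855.80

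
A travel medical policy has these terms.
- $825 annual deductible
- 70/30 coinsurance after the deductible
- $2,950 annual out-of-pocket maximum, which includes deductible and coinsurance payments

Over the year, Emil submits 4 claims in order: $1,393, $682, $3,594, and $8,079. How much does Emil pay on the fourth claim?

$671.80

Claim 1 — $1,393: $825 finishes the deductible; $568 goes to coinsurance; traveler's 30% is $170.40. Traveler owes $995.40 (running OOP $995.40).
Claim 2 — $682: deductible met; 30% of $682 = $204.60. Traveler pays $204.60; OOP now $1,200.
Claim 3 — $3,594: 30% coinsurance on $3,594 = $1,078.20. Traveler owes $1,078.20 (running OOP $2,278.20).
Claim 4 — $8,079: deductible already satisfied, so traveler's share is 30% × $8,079 = $2,423.70. That would push OOP to $4,701.90, over the $2,950 cap, so traveler pays $2,950 − $2,278.20 = $671.80.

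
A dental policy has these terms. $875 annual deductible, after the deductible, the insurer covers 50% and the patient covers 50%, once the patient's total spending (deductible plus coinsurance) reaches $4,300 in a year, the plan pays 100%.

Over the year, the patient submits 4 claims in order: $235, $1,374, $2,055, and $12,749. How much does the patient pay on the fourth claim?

$2,030.50

Bill 1, $235: entire amount goes to the deductible. Patient owes $235 (running OOP $235).
Bill 2, $1,374: $640 finishes the deductible; $734 goes to coinsurance; patient's 50% is $367. Patient owes $1,007 (running OOP $1,242).
Bill 3, $2,055: deductible already satisfied, so patient's share is 50% × $2,055 = $1,027.50. Cost to patient: $1,027.50. OOP to date $2,269.50.
Bill 4, $12,749: 50% coinsurance on $12,749 = $6,374.50. OOP would hit $8,644 > $4,300, so the cap limits the patient to $4,300 − $2,269.50 = $2,030.50.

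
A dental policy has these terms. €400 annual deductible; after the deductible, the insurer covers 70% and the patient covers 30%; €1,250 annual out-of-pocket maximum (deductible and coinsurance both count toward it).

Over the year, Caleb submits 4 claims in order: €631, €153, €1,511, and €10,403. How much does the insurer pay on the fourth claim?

#1 (€631): €400 finishes the deductible; €231 goes to coinsurance; patient's 30% is €69.30. Patient pays €469.30; OOP now €469.30. Plan pays €631 − €469.30 = €161.70.
#2 (€153): deductible already satisfied, so patient's share is 30% × €153 = €45.90. Cost to patient: €45.90. OOP to date €515.20. Plan pays €153 − €45.90 = €107.10.
#3 (€1,511): 30% coinsurance on €1,511 = €453.30. Cost to patient: €453.30. OOP to date €968.50. Plan pays €1,511 − €453.30 = €1,057.70.
#4 (€10,403): 30% coinsurance on €10,403 = €3,120.90. Adding that to €968.50 gives €4,089.40, past the €1,250 cap; patient pays only €1,250 − €968.50 = €281.50. Insurer: €10,403 − €281.50 = €10,121.50.

€10,121.50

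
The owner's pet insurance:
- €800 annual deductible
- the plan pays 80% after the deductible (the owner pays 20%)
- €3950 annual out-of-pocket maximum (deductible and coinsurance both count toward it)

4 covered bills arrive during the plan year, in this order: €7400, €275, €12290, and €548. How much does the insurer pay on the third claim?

Claim 1 — €7400: €800 to deductible, leaving €6600; owner's 20% is €1320. Owner pays €2120; OOP now €2120. Plan pays €7400 − €2120 = €5280.
Claim 2 — €275: deductible already satisfied, so owner's share is 20% × €275 = €55. Cost to owner: €55. OOP to date €2175. Insurer: €275 − €55 = €220.
Claim 3 — €12290: 20% coinsurance on €12290 = €2458. Adding that to €2175 gives €4633, past the €3950 cap; owner pays only €3950 − €2175 = €1775. Plan pays €12290 − €1775 = €10515.

€10515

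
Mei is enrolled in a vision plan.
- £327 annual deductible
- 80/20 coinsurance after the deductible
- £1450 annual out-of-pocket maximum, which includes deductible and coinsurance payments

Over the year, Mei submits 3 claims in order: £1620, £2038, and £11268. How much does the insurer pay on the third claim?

£10811.20

Claim 1 (£1620): £327 to deductible, leaving £1293; coinsurance £1293 × 20% = £258.60. Member owes £585.60 (running OOP £585.60). Insurer: £1620 − £585.60 = £1034.40.
Claim 2 (£2038): 20% coinsurance on £2038 = £407.60. Member pays £407.60; OOP now £993.20. Insurer: £2038 − £407.60 = £1630.40.
Claim 3 (£11268): deductible met; 20% of £11268 = £2253.60. Adding that to £993.20 gives £3246.80, past the £1450 cap; member pays only £1450 − £993.20 = £456.80. Plan pays £11268 − £456.80 = £10811.20.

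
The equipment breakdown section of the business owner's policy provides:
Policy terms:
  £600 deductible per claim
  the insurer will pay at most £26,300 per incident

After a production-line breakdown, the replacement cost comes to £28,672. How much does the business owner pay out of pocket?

Subtract the deductible: £28,672 − £600 = £28,072.
Since £28,072 > £26,300, the payout is capped at £26,300.
Business owner's share is the uncovered remainder: £28,672 − £26,300 = £2,372.

£2,372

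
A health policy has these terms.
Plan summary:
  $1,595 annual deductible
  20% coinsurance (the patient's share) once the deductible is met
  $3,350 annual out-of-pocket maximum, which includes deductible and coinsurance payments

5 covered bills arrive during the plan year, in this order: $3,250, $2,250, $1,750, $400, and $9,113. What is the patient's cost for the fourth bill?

$80

Bill 1, $3,250: $1,595 to deductible, leaving $1,655; coinsurance $1,655 × 20% = $331. Patient owes $1,926 (running OOP $1,926).
Bill 2, $2,250: 20% coinsurance on $2,250 = $450. Patient owes $450 (running OOP $2,376).
Bill 3, $1,750: 20% coinsurance on $1,750 = $350. Cost to patient: $350. OOP to date $2,726.
Bill 4, $400: 20% coinsurance on $400 = $80. Patient owes $80 (running OOP $2,806).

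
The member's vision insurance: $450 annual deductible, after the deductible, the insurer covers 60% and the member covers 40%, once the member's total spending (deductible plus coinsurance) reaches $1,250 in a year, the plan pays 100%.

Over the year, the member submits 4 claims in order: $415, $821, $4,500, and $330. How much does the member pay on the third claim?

Claim 1 — $415: entire amount goes to the deductible. Member owes $415 (running OOP $415).
Claim 2 — $821: deductible takes $35, $786 remains; member's 40% is $314.40. Cost to member: $349.40. OOP to date $764.40.
Claim 3 — $4,500: deductible met; 40% of $4,500 = $1,800. OOP would hit $2,564.40 > $1,250, so the cap limits the member to $1,250 − $764.40 = $485.60.

$485.60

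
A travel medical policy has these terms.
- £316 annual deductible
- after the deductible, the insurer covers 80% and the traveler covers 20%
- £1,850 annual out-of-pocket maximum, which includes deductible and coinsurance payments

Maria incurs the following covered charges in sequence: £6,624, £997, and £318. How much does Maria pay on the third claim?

Claim 1 — £6,624: £316 finishes the deductible; £6,308 goes to coinsurance; traveler's 20% is £1,261.60. Traveler pays £1,577.60; OOP now £1,577.60.
Claim 2 — £997: deductible met; 20% of £997 = £199.40. Cost to traveler: £199.40. OOP to date £1,777.
Claim 3 — £318: deductible met; 20% of £318 = £63.60. Traveler pays £63.60; OOP now £1,840.60.

£63.60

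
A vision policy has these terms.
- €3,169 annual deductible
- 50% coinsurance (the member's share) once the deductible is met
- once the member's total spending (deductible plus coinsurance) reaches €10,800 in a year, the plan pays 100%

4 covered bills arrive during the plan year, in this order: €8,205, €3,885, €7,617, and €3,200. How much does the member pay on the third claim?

€3,170.50

Claim 1 — €8,205: deductible takes €3,169, €5,036 remains; coinsurance €5,036 × 50% = €2,518. Cost to member: €5,687. OOP to date €5,687.
Claim 2 — €3,885: 50% coinsurance on €3,885 = €1,942.50. Cost to member: €1,942.50. OOP to date €7,629.50.
Claim 3 — €7,617: deductible already satisfied, so member's share is 50% × €7,617 = €3,808.50. That would push OOP to €11,438, over the €10,800 cap, so member pays €10,800 − €7,629.50 = €3,170.50.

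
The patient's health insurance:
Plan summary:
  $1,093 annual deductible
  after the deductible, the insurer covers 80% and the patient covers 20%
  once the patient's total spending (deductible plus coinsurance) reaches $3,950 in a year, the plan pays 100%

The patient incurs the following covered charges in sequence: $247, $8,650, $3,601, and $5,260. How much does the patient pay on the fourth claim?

$576

Claim 1 ($247): fully absorbed by the deductible. Patient owes $247 (running OOP $247).
Claim 2 ($8,650): deductible takes $846, $7,804 remains; patient's 20% is $1,560.80. Patient owes $2,406.80 (running OOP $2,653.80).
Claim 3 ($3,601): deductible already satisfied, so patient's share is 20% × $3,601 = $720.20. Cost to patient: $720.20. OOP to date $3,374.
Claim 4 ($5,260): deductible already satisfied, so patient's share is 20% × $5,260 = $1,052. OOP would hit $4,426 > $3,950, so the cap limits the patient to $3,950 − $3,374 = $576.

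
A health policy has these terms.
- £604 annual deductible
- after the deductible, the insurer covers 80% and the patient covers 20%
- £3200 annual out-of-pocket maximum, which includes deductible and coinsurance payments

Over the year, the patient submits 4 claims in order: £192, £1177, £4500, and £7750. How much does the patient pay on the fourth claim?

£1543

Claim 1 (£192): fully absorbed by the deductible. Patient pays £192; OOP now £192.
Claim 2 (£1177): £412 to deductible, leaving £765; coinsurance £765 × 20% = £153. Patient pays £565; OOP now £757.
Claim 3 (£4500): deductible already satisfied, so patient's share is 20% × £4500 = £900. Patient pays £900; OOP now £1657.
Claim 4 (£7750): deductible already satisfied, so patient's share is 20% × £7750 = £1550. Adding that to £1657 gives £3207, past the £3200 cap; patient pays only £3200 − £1657 = £1543.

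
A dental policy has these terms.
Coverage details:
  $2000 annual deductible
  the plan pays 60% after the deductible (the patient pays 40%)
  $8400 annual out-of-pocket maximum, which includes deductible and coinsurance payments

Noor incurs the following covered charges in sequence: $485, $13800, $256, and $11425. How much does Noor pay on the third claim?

$102.40

Bill 1, $485: fully absorbed by the deductible. Patient pays $485; OOP now $485.
Bill 2, $13800: $1515 finishes the deductible; $12285 goes to coinsurance; 40% of $12285 = $4914. Patient owes $6429 (running OOP $6914).
Bill 3, $256: 40% coinsurance on $256 = $102.40. Cost to patient: $102.40. OOP to date $7016.40.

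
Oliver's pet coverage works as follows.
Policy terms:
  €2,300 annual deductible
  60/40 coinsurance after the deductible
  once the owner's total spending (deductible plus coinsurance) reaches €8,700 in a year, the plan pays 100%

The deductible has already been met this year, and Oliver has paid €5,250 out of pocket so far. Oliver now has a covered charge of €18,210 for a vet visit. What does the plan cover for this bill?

€14,760

With the deductible met, the entire €18,210 is subject to coinsurance.
Coinsurance: €18,210 × 40% = €7,284.
Year-to-date out-of-pocket would reach €5,250 + €7,284 = €12,534, above the €8,700 maximum, so the owner pays only €8,700 − €5,250 = €3,450.
Insurer pays the balance: €18,210 − €3,450 = €14,760.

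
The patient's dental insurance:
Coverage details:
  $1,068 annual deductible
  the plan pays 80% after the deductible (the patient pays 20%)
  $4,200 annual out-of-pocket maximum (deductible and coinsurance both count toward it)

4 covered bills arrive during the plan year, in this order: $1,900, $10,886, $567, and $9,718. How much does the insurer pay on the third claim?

$453.60

Claim 1 ($1,900): $1,068 to deductible, leaving $832; 20% of $832 = $166.40. Cost to patient: $1,234.40. OOP to date $1,234.40. Plan pays $1,900 − $1,234.40 = $665.60.
Claim 2 ($10,886): deductible already satisfied, so patient's share is 20% × $10,886 = $2,177.20. Cost to patient: $2,177.20. OOP to date $3,411.60. Insurer: $10,886 − $2,177.20 = $8,708.80.
Claim 3 ($567): 20% coinsurance on $567 = $113.40. Cost to patient: $113.40. OOP to date $3,525. Insurer: $567 − $113.40 = $453.60.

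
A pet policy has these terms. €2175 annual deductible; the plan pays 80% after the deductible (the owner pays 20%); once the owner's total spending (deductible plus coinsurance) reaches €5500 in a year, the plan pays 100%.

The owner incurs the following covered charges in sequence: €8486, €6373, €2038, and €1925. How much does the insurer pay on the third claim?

€1630.40

Claim 1 — €8486: deductible takes €2175, €6311 remains; 20% of €6311 = €1262.20. Owner pays €3437.20; OOP now €3437.20. Plan pays €8486 − €3437.20 = €5048.80.
Claim 2 — €6373: 20% coinsurance on €6373 = €1274.60. Cost to owner: €1274.60. OOP to date €4711.80. Plan pays €6373 − €1274.60 = €5098.40.
Claim 3 — €2038: deductible met; 20% of €2038 = €407.60. Owner pays €407.60; OOP now €5119.40. Plan pays €2038 − €407.60 = €1630.40.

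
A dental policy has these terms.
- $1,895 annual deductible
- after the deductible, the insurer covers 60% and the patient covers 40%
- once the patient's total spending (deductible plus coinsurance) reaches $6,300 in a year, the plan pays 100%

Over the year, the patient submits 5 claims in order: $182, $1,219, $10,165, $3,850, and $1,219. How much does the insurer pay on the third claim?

Claim 1 — $182: all of it applies to the deductible. Cost to patient: $182. OOP to date $182. Insurer: $182 − $182 = $0.
Claim 2 — $1,219: all of it applies to the deductible. Patient pays $1,219; OOP now $1,401. Plan pays $1,219 − $1,219 = $0.
Claim 3 — $10,165: deductible takes $494, $9,671 remains; patient's 40% is $3,868.40. Patient owes $4,362.40 (running OOP $5,763.40). Insurer: $10,165 − $4,362.40 = $5,802.60.

$5,802.60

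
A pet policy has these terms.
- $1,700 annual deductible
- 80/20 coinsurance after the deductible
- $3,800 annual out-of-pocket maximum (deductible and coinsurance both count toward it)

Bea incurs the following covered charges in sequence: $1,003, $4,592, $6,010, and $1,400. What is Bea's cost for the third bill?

$1,202

Claim 1 — $1,003: all of it applies to the deductible. Owner pays $1,003; OOP now $1,003.
Claim 2 — $4,592: deductible takes $697, $3,895 remains; owner's 20% is $779. Owner owes $1,476 (running OOP $2,479).
Claim 3 — $6,010: 20% coinsurance on $6,010 = $1,202. Cost to owner: $1,202. OOP to date $3,681.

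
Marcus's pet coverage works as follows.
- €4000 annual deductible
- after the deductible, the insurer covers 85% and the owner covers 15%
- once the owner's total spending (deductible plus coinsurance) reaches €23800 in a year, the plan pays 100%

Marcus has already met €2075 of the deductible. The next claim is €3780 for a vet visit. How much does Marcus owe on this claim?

€2203.25

Remaining deductible: €4000 − €2075 = €1925.
That leaves €3780 − €1925 = €1855 for coinsurance.
Coinsurance: €1855 × 15% = €278.25.
So the owner owes €1925 + €278.25 = €2203.25 before any cap.
Cumulative spending €2075 + €2203.25 = €4278.25 stays under the €23800 maximum.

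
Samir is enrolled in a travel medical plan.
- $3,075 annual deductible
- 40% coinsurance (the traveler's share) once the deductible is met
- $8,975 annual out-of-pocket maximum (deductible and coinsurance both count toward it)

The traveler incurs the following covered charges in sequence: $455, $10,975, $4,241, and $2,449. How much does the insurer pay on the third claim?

Claim 1 ($455): fully absorbed by the deductible. Traveler pays $455; OOP now $455. Insurer: $455 − $455 = $0.
Claim 2 ($10,975): deductible takes $2,620, $8,355 remains; coinsurance $8,355 × 40% = $3,342. Cost to traveler: $5,962. OOP to date $6,417. Insurer: $10,975 − $5,962 = $5,013.
Claim 3 ($4,241): deductible met; 40% of $4,241 = $1,696.40. Traveler pays $1,696.40; OOP now $8,113.40. Insurer: $4,241 − $1,696.40 = $2,544.60.

$2,544.60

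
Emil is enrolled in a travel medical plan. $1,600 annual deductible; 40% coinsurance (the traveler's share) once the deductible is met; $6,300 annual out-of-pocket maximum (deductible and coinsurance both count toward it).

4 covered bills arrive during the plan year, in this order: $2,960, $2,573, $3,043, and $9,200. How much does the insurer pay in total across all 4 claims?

$11,476

#1 ($2,960): deductible takes $1,600, $1,360 remains; traveler's 40% is $544. Traveler owes $2,144 (running OOP $2,144). Insurer: $2,960 − $2,144 = $816.
#2 ($2,573): deductible met; 40% of $2,573 = $1,029.20. Traveler pays $1,029.20; OOP now $3,173.20. Plan pays $2,573 − $1,029.20 = $1,543.80.
#3 ($3,043): deductible met; 40% of $3,043 = $1,217.20. Cost to traveler: $1,217.20. OOP to date $4,390.40. Plan pays $3,043 − $1,217.20 = $1,825.80.
#4 ($9,200): 40% coinsurance on $9,200 = $3,680. Adding that to $4,390.40 gives $8,070.40, past the $6,300 cap; traveler pays only $6,300 − $4,390.40 = $1,909.60. Insurer: $9,200 − $1,909.60 = $7,290.40.
Insurer total = bills − traveler's total = $17,776 − $6,300 = $11,476.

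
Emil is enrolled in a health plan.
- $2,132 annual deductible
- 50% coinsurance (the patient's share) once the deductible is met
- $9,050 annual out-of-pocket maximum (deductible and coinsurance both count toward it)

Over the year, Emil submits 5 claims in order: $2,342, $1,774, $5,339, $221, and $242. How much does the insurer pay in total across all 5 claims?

#1 ($2,342): $2,132 to deductible, leaving $210; coinsurance $210 × 50% = $105. Patient pays $2,237; OOP now $2,237. Insurer: $2,342 − $2,237 = $105.
#2 ($1,774): deductible met; 50% of $1,774 = $887. Patient owes $887 (running OOP $3,124). Insurer: $1,774 − $887 = $887.
#3 ($5,339): deductible already satisfied, so patient's share is 50% × $5,339 = $2,669.50. Patient owes $2,669.50 (running OOP $5,793.50). Plan pays $5,339 − $2,669.50 = $2,669.50.
#4 ($221): 50% coinsurance on $221 = $110.50. Patient pays $110.50; OOP now $5,904. Insurer: $221 − $110.50 = $110.50.
#5 ($242): 50% coinsurance on $242 = $121. Patient pays $121; OOP now $6,025. Insurer: $242 − $121 = $121.
Insurer total = bills − patient's total = $9,918 − $6,025 = $3,893.

$3,893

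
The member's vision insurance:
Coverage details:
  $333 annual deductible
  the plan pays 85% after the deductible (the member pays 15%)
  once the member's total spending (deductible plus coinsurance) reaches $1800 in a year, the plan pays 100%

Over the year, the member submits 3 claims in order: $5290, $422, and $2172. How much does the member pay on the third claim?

$325.80

Claim 1 ($5290): $333 to deductible, leaving $4957; member's 15% is $743.55. Member owes $1076.55 (running OOP $1076.55).
Claim 2 ($422): deductible already satisfied, so member's share is 15% × $422 = $63.30. Member pays $63.30; OOP now $1139.85.
Claim 3 ($2172): deductible met; 15% of $2172 = $325.80. Member owes $325.80 (running OOP $1465.65).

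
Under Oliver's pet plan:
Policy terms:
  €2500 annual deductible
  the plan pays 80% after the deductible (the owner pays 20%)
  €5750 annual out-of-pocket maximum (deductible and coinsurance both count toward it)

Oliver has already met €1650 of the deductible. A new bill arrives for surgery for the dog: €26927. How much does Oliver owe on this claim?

€4100

Remaining deductible: €2500 − €1650 = €850.
That leaves €26927 − €850 = €26077 for coinsurance.
Owner's 20% share of €26077 is €5215.40.
So the owner owes €850 + €5215.40 = €6065.40 before any cap.
That would bring total out-of-pocket to €7715.40, past the €5750 cap. The owner is capped at €5750 − €1650 = €4100 on this claim.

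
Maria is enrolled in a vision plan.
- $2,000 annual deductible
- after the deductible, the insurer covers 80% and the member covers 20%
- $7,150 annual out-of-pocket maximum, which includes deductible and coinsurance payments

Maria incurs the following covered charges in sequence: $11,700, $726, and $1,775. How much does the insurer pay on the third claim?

$1,420

Claim 1 — $11,700: $2,000 finishes the deductible; $9,700 goes to coinsurance; coinsurance $9,700 × 20% = $1,940. Cost to member: $3,940. OOP to date $3,940. Plan pays $11,700 − $3,940 = $7,760.
Claim 2 — $726: 20% coinsurance on $726 = $145.20. Member pays $145.20; OOP now $4,085.20. Insurer: $726 − $145.20 = $580.80.
Claim 3 — $1,775: deductible already satisfied, so member's share is 20% × $1,775 = $355. Member owes $355 (running OOP $4,440.20). Insurer: $1,775 − $355 = $1,420.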